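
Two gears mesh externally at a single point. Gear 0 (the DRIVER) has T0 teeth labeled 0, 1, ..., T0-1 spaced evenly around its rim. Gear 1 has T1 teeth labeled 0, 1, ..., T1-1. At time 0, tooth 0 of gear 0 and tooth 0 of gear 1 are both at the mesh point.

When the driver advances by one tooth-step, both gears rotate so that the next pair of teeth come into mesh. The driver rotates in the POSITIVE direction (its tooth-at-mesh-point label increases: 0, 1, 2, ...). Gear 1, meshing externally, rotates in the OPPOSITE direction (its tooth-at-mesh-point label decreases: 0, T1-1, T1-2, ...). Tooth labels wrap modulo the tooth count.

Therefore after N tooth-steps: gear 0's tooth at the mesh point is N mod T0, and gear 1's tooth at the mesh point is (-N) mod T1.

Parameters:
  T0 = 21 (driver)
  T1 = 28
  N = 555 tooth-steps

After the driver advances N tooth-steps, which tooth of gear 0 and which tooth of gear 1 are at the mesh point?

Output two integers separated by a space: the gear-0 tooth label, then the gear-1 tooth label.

Gear 0 (driver, T0=21): tooth at mesh = N mod T0
  555 = 26 * 21 + 9, so 555 mod 21 = 9
  gear 0 tooth = 9
Gear 1 (driven, T1=28): tooth at mesh = (-N) mod T1
  555 = 19 * 28 + 23, so 555 mod 28 = 23
  (-555) mod 28 = (-23) mod 28 = 28 - 23 = 5
Mesh after 555 steps: gear-0 tooth 9 meets gear-1 tooth 5

Answer: 9 5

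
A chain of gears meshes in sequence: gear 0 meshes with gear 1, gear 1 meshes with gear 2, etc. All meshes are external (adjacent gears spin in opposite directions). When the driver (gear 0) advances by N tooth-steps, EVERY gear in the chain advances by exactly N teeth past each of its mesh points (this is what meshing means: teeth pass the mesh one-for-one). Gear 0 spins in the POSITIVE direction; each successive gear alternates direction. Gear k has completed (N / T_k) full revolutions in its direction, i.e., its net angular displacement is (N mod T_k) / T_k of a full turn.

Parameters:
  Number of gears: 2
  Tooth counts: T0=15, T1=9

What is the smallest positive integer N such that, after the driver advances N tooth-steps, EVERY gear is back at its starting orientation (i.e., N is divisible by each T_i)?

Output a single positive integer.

Answer: 45

Derivation:
Gear k returns to start when N is a multiple of T_k.
All gears at start simultaneously when N is a common multiple of [15, 9]; the smallest such N is lcm(15, 9).
Start: lcm = T0 = 15
Fold in T1=9: gcd(15, 9) = 3; lcm(15, 9) = 15 * 9 / 3 = 135 / 3 = 45
Full cycle length = 45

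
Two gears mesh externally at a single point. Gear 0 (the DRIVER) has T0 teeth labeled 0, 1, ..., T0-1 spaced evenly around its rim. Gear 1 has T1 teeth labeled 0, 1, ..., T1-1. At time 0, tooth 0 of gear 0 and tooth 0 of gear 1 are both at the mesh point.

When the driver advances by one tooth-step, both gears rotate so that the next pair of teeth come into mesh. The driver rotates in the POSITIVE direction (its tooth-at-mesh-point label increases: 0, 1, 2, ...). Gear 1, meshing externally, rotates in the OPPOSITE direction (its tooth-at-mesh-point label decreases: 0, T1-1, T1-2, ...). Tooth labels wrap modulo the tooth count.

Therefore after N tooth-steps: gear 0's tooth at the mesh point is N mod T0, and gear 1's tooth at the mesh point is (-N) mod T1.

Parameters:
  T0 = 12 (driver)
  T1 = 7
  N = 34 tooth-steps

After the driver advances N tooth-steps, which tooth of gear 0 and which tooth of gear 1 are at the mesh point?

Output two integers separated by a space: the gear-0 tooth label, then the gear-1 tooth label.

Answer: 10 1

Derivation:
Gear 0 (driver, T0=12): tooth at mesh = N mod T0
  34 = 2 * 12 + 10, so 34 mod 12 = 10
  gear 0 tooth = 10
Gear 1 (driven, T1=7): tooth at mesh = (-N) mod T1
  34 = 4 * 7 + 6, so 34 mod 7 = 6
  (-34) mod 7 = (-6) mod 7 = 7 - 6 = 1
Mesh after 34 steps: gear-0 tooth 10 meets gear-1 tooth 1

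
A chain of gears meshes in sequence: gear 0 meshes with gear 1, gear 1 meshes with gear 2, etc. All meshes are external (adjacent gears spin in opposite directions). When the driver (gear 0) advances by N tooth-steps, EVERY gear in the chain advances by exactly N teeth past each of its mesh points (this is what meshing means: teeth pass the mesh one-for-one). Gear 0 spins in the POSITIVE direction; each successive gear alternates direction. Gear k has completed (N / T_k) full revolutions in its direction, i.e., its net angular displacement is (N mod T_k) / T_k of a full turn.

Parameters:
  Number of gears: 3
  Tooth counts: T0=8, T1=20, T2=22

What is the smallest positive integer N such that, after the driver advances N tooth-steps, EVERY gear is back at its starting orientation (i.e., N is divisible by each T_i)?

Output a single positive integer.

Answer: 440

Derivation:
Gear k returns to start when N is a multiple of T_k.
All gears at start simultaneously when N is a common multiple of [8, 20, 22]; the smallest such N is lcm(8, 20, 22).
Start: lcm = T0 = 8
Fold in T1=20: gcd(8, 20) = 4; lcm(8, 20) = 8 * 20 / 4 = 160 / 4 = 40
Fold in T2=22: gcd(40, 22) = 2; lcm(40, 22) = 40 * 22 / 2 = 880 / 2 = 440
Full cycle length = 440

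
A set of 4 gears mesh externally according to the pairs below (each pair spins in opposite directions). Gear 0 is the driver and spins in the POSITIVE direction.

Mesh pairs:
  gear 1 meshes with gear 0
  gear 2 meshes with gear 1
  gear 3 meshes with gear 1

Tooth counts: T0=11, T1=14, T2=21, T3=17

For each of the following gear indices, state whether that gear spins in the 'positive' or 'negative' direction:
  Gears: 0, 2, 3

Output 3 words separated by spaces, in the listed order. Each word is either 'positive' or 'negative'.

Gear 0 (driver): positive (depth 0)
  gear 1: meshes with gear 0 -> depth 1 -> negative (opposite of gear 0)
  gear 2: meshes with gear 1 -> depth 2 -> positive (opposite of gear 1)
  gear 3: meshes with gear 1 -> depth 2 -> positive (opposite of gear 1)
Queried indices 0, 2, 3 -> positive, positive, positive

Answer: positive positive positive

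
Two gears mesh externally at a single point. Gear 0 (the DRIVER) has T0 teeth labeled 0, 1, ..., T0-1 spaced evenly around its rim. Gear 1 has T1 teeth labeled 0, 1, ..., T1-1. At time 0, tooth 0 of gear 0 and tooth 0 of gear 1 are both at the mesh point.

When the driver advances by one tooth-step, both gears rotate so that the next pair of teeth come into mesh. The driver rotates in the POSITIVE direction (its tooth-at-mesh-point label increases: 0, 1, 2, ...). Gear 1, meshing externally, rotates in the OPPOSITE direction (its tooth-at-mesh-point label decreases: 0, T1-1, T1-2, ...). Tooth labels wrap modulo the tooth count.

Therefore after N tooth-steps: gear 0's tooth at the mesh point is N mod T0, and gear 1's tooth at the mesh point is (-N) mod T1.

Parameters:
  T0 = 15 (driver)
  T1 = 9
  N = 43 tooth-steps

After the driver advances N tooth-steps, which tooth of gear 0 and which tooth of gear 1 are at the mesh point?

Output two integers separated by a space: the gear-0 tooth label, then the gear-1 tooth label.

Answer: 13 2

Derivation:
Gear 0 (driver, T0=15): tooth at mesh = N mod T0
  43 = 2 * 15 + 13, so 43 mod 15 = 13
  gear 0 tooth = 13
Gear 1 (driven, T1=9): tooth at mesh = (-N) mod T1
  43 = 4 * 9 + 7, so 43 mod 9 = 7
  (-43) mod 9 = (-7) mod 9 = 9 - 7 = 2
Mesh after 43 steps: gear-0 tooth 13 meets gear-1 tooth 2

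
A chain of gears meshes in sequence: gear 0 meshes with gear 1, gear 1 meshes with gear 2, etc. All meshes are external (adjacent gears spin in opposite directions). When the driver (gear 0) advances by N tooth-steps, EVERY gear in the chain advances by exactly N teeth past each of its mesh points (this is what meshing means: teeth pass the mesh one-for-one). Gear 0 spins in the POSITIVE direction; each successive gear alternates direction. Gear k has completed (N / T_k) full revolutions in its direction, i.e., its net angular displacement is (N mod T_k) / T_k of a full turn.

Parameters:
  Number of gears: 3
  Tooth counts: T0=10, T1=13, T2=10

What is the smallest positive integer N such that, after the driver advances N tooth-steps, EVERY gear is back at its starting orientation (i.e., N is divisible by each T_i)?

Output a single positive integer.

Answer: 130

Derivation:
Gear k returns to start when N is a multiple of T_k.
All gears at start simultaneously when N is a common multiple of [10, 13, 10]; the smallest such N is lcm(10, 13, 10).
Start: lcm = T0 = 10
Fold in T1=13: gcd(10, 13) = 1; lcm(10, 13) = 10 * 13 / 1 = 130 / 1 = 130
Fold in T2=10: gcd(130, 10) = 10; lcm(130, 10) = 130 * 10 / 10 = 1300 / 10 = 130
Full cycle length = 130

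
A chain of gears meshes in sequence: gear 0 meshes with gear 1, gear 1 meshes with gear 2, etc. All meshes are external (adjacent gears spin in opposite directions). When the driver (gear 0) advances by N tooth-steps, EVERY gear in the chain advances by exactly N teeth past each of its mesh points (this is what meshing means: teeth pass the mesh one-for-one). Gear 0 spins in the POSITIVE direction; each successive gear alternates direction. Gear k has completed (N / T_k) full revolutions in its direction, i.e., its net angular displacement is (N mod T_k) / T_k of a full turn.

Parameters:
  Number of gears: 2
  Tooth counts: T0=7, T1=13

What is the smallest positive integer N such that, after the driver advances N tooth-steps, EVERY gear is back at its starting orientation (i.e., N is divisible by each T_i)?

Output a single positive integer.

Gear k returns to start when N is a multiple of T_k.
All gears at start simultaneously when N is a common multiple of [7, 13]; the smallest such N is lcm(7, 13).
Start: lcm = T0 = 7
Fold in T1=13: gcd(7, 13) = 1; lcm(7, 13) = 7 * 13 / 1 = 91 / 1 = 91
Full cycle length = 91

Answer: 91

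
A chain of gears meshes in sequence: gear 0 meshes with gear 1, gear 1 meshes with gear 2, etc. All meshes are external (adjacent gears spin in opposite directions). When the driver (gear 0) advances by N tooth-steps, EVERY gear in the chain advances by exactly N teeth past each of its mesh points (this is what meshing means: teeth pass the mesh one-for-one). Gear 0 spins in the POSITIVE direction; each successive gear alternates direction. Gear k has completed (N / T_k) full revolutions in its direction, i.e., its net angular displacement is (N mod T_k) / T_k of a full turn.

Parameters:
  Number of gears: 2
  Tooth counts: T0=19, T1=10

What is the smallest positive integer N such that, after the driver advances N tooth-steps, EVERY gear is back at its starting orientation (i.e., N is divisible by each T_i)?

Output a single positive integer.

Gear k returns to start when N is a multiple of T_k.
All gears at start simultaneously when N is a common multiple of [19, 10]; the smallest such N is lcm(19, 10).
Start: lcm = T0 = 19
Fold in T1=10: gcd(19, 10) = 1; lcm(19, 10) = 19 * 10 / 1 = 190 / 1 = 190
Full cycle length = 190

Answer: 190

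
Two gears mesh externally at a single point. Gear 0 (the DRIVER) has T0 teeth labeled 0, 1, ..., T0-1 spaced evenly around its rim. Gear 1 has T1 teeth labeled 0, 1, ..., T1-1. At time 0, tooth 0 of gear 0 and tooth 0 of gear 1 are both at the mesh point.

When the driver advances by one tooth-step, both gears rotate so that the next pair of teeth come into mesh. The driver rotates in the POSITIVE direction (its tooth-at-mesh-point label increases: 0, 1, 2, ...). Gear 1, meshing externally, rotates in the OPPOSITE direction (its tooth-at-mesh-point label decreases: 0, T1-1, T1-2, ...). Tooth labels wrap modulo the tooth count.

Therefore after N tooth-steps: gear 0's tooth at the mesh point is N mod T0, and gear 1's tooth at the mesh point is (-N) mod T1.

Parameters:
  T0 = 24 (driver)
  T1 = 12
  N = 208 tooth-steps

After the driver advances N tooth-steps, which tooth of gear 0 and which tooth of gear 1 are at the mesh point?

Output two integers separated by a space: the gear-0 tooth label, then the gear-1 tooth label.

Gear 0 (driver, T0=24): tooth at mesh = N mod T0
  208 = 8 * 24 + 16, so 208 mod 24 = 16
  gear 0 tooth = 16
Gear 1 (driven, T1=12): tooth at mesh = (-N) mod T1
  208 = 17 * 12 + 4, so 208 mod 12 = 4
  (-208) mod 12 = (-4) mod 12 = 12 - 4 = 8
Mesh after 208 steps: gear-0 tooth 16 meets gear-1 tooth 8

Answer: 16 8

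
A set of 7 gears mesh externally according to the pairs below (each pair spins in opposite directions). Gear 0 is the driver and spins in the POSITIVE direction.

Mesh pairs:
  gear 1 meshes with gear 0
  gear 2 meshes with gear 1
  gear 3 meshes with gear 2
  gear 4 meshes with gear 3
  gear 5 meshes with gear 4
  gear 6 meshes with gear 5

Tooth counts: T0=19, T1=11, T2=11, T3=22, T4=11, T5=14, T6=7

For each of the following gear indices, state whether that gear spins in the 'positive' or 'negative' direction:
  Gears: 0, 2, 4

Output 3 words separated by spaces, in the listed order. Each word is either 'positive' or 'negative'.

Answer: positive positive positive

Derivation:
Gear 0 (driver): positive (depth 0)
  gear 1: meshes with gear 0 -> depth 1 -> negative (opposite of gear 0)
  gear 2: meshes with gear 1 -> depth 2 -> positive (opposite of gear 1)
  gear 3: meshes with gear 2 -> depth 3 -> negative (opposite of gear 2)
  gear 4: meshes with gear 3 -> depth 4 -> positive (opposite of gear 3)
  gear 5: meshes with gear 4 -> depth 5 -> negative (opposite of gear 4)
  gear 6: meshes with gear 5 -> depth 6 -> positive (opposite of gear 5)
Queried indices 0, 2, 4 -> positive, positive, positive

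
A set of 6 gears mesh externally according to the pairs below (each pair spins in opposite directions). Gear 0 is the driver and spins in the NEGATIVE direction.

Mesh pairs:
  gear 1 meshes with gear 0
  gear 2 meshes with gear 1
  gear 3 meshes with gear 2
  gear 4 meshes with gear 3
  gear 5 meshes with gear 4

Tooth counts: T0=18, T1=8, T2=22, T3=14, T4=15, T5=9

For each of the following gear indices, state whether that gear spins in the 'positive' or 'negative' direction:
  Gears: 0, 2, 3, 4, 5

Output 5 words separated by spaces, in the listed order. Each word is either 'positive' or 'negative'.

Gear 0 (driver): negative (depth 0)
  gear 1: meshes with gear 0 -> depth 1 -> positive (opposite of gear 0)
  gear 2: meshes with gear 1 -> depth 2 -> negative (opposite of gear 1)
  gear 3: meshes with gear 2 -> depth 3 -> positive (opposite of gear 2)
  gear 4: meshes with gear 3 -> depth 4 -> negative (opposite of gear 3)
  gear 5: meshes with gear 4 -> depth 5 -> positive (opposite of gear 4)
Queried indices 0, 2, 3, 4, 5 -> negative, negative, positive, negative, positive

Answer: negative negative positive negative positive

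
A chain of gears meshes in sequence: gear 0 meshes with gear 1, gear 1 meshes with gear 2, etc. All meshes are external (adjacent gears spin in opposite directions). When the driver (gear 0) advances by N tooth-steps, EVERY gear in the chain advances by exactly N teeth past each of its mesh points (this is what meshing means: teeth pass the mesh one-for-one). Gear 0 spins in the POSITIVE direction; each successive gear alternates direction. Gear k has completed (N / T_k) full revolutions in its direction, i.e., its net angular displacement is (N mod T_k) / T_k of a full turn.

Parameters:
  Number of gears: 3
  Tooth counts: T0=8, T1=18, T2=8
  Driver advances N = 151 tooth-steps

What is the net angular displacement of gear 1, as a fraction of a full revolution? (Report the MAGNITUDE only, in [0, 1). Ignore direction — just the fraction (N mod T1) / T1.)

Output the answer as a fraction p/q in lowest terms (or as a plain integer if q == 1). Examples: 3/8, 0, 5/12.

Answer: 7/18

Derivation:
Chain of 3 gears, tooth counts: [8, 18, 8]
  gear 0: T0=8, direction=positive, advance = 151 mod 8 = 7 teeth = 7/8 turn
  gear 1: T1=18, direction=negative, advance = 151 mod 18 = 7 teeth = 7/18 turn
  gear 2: T2=8, direction=positive, advance = 151 mod 8 = 7 teeth = 7/8 turn
Gear 1: 151 mod 18 = 7
Fraction = 7 / 18 = 7/18 (gcd(7,18)=1) = 7/18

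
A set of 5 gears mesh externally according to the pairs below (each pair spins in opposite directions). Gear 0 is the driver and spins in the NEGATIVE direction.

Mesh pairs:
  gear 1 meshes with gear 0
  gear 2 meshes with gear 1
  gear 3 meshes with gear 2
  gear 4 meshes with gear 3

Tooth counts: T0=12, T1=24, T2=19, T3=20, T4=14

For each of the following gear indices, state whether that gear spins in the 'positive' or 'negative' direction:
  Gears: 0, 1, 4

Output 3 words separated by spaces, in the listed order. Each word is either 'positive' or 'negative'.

Answer: negative positive negative

Derivation:
Gear 0 (driver): negative (depth 0)
  gear 1: meshes with gear 0 -> depth 1 -> positive (opposite of gear 0)
  gear 2: meshes with gear 1 -> depth 2 -> negative (opposite of gear 1)
  gear 3: meshes with gear 2 -> depth 3 -> positive (opposite of gear 2)
  gear 4: meshes with gear 3 -> depth 4 -> negative (opposite of gear 3)
Queried indices 0, 1, 4 -> negative, positive, negative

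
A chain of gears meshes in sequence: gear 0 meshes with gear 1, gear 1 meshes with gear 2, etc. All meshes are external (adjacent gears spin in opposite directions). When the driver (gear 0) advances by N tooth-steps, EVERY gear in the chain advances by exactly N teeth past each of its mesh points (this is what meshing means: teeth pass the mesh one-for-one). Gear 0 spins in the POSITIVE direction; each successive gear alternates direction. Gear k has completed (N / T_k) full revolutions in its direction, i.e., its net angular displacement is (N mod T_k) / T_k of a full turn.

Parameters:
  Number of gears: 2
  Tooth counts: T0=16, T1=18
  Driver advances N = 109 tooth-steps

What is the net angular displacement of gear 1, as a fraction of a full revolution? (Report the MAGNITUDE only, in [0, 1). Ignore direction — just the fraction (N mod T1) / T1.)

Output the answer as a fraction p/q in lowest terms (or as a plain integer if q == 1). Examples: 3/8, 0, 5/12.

Answer: 1/18

Derivation:
Chain of 2 gears, tooth counts: [16, 18]
  gear 0: T0=16, direction=positive, advance = 109 mod 16 = 13 teeth = 13/16 turn
  gear 1: T1=18, direction=negative, advance = 109 mod 18 = 1 teeth = 1/18 turn
Gear 1: 109 mod 18 = 1
Fraction = 1 / 18 = 1/18 (gcd(1,18)=1) = 1/18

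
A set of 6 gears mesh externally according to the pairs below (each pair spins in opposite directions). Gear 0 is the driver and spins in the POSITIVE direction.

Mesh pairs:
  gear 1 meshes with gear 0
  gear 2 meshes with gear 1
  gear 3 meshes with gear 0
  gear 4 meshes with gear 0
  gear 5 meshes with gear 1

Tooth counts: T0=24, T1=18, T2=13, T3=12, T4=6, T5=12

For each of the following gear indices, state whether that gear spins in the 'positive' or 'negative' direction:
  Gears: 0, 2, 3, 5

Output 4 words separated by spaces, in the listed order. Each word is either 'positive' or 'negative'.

Answer: positive positive negative positive

Derivation:
Gear 0 (driver): positive (depth 0)
  gear 1: meshes with gear 0 -> depth 1 -> negative (opposite of gear 0)
  gear 2: meshes with gear 1 -> depth 2 -> positive (opposite of gear 1)
  gear 3: meshes with gear 0 -> depth 1 -> negative (opposite of gear 0)
  gear 4: meshes with gear 0 -> depth 1 -> negative (opposite of gear 0)
  gear 5: meshes with gear 1 -> depth 2 -> positive (opposite of gear 1)
Queried indices 0, 2, 3, 5 -> positive, positive, negative, positive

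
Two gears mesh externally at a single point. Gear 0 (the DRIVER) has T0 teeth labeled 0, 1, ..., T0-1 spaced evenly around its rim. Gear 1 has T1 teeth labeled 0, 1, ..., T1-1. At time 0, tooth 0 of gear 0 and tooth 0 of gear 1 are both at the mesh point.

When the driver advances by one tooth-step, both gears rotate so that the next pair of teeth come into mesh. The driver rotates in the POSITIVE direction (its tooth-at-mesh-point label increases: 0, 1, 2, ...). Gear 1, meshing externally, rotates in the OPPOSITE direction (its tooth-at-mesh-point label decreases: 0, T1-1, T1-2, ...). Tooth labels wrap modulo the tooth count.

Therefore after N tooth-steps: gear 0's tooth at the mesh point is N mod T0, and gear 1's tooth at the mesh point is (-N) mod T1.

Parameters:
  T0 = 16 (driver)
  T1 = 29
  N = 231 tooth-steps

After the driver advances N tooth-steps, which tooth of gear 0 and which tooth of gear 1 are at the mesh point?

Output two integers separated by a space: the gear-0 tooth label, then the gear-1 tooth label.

Gear 0 (driver, T0=16): tooth at mesh = N mod T0
  231 = 14 * 16 + 7, so 231 mod 16 = 7
  gear 0 tooth = 7
Gear 1 (driven, T1=29): tooth at mesh = (-N) mod T1
  231 = 7 * 29 + 28, so 231 mod 29 = 28
  (-231) mod 29 = (-28) mod 29 = 29 - 28 = 1
Mesh after 231 steps: gear-0 tooth 7 meets gear-1 tooth 1

Answer: 7 1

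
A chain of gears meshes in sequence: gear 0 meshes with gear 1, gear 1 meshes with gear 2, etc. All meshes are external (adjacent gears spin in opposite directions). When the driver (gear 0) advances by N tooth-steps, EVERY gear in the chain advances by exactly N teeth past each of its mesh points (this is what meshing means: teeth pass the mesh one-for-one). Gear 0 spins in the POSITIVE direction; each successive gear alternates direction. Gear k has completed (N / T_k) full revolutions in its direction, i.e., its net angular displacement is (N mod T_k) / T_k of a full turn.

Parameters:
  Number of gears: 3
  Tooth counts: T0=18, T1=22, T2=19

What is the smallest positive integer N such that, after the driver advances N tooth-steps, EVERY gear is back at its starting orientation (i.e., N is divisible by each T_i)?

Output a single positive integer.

Gear k returns to start when N is a multiple of T_k.
All gears at start simultaneously when N is a common multiple of [18, 22, 19]; the smallest such N is lcm(18, 22, 19).
Start: lcm = T0 = 18
Fold in T1=22: gcd(18, 22) = 2; lcm(18, 22) = 18 * 22 / 2 = 396 / 2 = 198
Fold in T2=19: gcd(198, 19) = 1; lcm(198, 19) = 198 * 19 / 1 = 3762 / 1 = 3762
Full cycle length = 3762

Answer: 3762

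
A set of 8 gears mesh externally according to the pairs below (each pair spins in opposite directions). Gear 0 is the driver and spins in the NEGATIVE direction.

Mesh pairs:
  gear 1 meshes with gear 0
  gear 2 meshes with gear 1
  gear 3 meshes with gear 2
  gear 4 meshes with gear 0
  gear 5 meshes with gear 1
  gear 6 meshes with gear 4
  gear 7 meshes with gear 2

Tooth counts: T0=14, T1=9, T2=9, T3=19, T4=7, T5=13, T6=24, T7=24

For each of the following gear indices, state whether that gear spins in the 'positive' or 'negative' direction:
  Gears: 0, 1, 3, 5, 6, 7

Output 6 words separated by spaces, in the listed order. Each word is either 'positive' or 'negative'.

Answer: negative positive positive negative negative positive

Derivation:
Gear 0 (driver): negative (depth 0)
  gear 1: meshes with gear 0 -> depth 1 -> positive (opposite of gear 0)
  gear 2: meshes with gear 1 -> depth 2 -> negative (opposite of gear 1)
  gear 3: meshes with gear 2 -> depth 3 -> positive (opposite of gear 2)
  gear 4: meshes with gear 0 -> depth 1 -> positive (opposite of gear 0)
  gear 5: meshes with gear 1 -> depth 2 -> negative (opposite of gear 1)
  gear 6: meshes with gear 4 -> depth 2 -> negative (opposite of gear 4)
  gear 7: meshes with gear 2 -> depth 3 -> positive (opposite of gear 2)
Queried indices 0, 1, 3, 5, 6, 7 -> negative, positive, positive, negative, negative, positive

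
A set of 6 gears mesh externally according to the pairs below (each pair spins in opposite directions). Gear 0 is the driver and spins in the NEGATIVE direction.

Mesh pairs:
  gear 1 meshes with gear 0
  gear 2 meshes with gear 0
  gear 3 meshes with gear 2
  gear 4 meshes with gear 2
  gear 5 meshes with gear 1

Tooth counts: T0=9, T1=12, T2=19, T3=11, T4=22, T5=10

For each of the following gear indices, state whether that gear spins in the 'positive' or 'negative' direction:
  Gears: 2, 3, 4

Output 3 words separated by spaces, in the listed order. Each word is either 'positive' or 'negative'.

Answer: positive negative negative

Derivation:
Gear 0 (driver): negative (depth 0)
  gear 1: meshes with gear 0 -> depth 1 -> positive (opposite of gear 0)
  gear 2: meshes with gear 0 -> depth 1 -> positive (opposite of gear 0)
  gear 3: meshes with gear 2 -> depth 2 -> negative (opposite of gear 2)
  gear 4: meshes with gear 2 -> depth 2 -> negative (opposite of gear 2)
  gear 5: meshes with gear 1 -> depth 2 -> negative (opposite of gear 1)
Queried indices 2, 3, 4 -> positive, negative, negative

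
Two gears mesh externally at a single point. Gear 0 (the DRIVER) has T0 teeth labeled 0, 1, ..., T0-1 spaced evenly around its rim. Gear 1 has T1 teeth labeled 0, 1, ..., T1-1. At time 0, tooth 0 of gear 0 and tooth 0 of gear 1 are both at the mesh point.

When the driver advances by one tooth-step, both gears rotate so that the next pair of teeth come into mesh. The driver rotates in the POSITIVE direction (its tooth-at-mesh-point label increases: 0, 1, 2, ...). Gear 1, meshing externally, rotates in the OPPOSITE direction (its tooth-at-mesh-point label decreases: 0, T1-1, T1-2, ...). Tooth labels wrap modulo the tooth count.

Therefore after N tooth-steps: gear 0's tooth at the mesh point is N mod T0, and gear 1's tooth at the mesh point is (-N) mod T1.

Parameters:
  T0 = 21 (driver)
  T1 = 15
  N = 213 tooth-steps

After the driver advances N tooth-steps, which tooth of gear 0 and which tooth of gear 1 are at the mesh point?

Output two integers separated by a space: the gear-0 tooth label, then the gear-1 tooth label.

Gear 0 (driver, T0=21): tooth at mesh = N mod T0
  213 = 10 * 21 + 3, so 213 mod 21 = 3
  gear 0 tooth = 3
Gear 1 (driven, T1=15): tooth at mesh = (-N) mod T1
  213 = 14 * 15 + 3, so 213 mod 15 = 3
  (-213) mod 15 = (-3) mod 15 = 15 - 3 = 12
Mesh after 213 steps: gear-0 tooth 3 meets gear-1 tooth 12

Answer: 3 12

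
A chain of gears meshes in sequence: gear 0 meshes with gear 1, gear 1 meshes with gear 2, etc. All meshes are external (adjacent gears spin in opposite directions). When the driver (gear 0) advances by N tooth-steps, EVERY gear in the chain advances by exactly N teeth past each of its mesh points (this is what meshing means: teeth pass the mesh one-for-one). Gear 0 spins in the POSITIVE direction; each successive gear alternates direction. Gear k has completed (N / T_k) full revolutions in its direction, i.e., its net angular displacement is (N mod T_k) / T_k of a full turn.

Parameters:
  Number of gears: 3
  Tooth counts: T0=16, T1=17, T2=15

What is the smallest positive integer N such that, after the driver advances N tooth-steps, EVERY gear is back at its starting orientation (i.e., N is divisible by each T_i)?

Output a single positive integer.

Answer: 4080

Derivation:
Gear k returns to start when N is a multiple of T_k.
All gears at start simultaneously when N is a common multiple of [16, 17, 15]; the smallest such N is lcm(16, 17, 15).
Start: lcm = T0 = 16
Fold in T1=17: gcd(16, 17) = 1; lcm(16, 17) = 16 * 17 / 1 = 272 / 1 = 272
Fold in T2=15: gcd(272, 15) = 1; lcm(272, 15) = 272 * 15 / 1 = 4080 / 1 = 4080
Full cycle length = 4080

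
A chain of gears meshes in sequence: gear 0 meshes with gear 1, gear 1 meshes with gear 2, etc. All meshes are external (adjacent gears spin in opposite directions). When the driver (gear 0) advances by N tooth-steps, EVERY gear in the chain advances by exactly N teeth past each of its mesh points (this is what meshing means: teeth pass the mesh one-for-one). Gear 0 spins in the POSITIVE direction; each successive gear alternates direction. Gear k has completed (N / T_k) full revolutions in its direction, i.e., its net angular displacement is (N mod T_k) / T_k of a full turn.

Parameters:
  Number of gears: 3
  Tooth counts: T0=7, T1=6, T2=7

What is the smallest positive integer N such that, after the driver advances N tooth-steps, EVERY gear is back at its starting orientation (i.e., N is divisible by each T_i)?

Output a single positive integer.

Answer: 42

Derivation:
Gear k returns to start when N is a multiple of T_k.
All gears at start simultaneously when N is a common multiple of [7, 6, 7]; the smallest such N is lcm(7, 6, 7).
Start: lcm = T0 = 7
Fold in T1=6: gcd(7, 6) = 1; lcm(7, 6) = 7 * 6 / 1 = 42 / 1 = 42
Fold in T2=7: gcd(42, 7) = 7; lcm(42, 7) = 42 * 7 / 7 = 294 / 7 = 42
Full cycle length = 42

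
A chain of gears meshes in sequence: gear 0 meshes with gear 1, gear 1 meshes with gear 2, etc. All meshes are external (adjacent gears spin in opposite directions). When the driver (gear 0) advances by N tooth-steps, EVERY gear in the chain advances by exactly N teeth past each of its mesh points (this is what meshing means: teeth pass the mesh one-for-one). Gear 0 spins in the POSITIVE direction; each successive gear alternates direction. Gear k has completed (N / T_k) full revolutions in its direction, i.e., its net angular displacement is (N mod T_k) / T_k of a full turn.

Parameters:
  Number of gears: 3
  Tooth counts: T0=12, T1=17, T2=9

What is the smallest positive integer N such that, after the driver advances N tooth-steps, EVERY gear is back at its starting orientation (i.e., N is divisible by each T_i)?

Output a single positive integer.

Answer: 612

Derivation:
Gear k returns to start when N is a multiple of T_k.
All gears at start simultaneously when N is a common multiple of [12, 17, 9]; the smallest such N is lcm(12, 17, 9).
Start: lcm = T0 = 12
Fold in T1=17: gcd(12, 17) = 1; lcm(12, 17) = 12 * 17 / 1 = 204 / 1 = 204
Fold in T2=9: gcd(204, 9) = 3; lcm(204, 9) = 204 * 9 / 3 = 1836 / 3 = 612
Full cycle length = 612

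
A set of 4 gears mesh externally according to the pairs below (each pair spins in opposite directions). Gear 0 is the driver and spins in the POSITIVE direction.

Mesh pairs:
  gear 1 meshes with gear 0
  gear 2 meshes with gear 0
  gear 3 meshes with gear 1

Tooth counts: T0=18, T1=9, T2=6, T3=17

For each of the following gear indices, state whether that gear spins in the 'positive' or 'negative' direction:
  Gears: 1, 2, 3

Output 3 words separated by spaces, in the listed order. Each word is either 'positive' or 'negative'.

Answer: negative negative positive

Derivation:
Gear 0 (driver): positive (depth 0)
  gear 1: meshes with gear 0 -> depth 1 -> negative (opposite of gear 0)
  gear 2: meshes with gear 0 -> depth 1 -> negative (opposite of gear 0)
  gear 3: meshes with gear 1 -> depth 2 -> positive (opposite of gear 1)
Queried indices 1, 2, 3 -> negative, negative, positive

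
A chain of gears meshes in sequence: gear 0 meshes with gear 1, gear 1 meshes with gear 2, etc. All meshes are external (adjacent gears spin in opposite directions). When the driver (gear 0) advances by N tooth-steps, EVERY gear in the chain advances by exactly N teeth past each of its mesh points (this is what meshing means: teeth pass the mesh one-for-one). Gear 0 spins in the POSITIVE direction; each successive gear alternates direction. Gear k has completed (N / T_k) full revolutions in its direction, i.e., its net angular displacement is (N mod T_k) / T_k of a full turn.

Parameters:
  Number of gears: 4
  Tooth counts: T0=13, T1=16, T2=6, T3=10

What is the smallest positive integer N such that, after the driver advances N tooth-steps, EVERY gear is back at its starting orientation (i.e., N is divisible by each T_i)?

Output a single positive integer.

Answer: 3120

Derivation:
Gear k returns to start when N is a multiple of T_k.
All gears at start simultaneously when N is a common multiple of [13, 16, 6, 10]; the smallest such N is lcm(13, 16, 6, 10).
Start: lcm = T0 = 13
Fold in T1=16: gcd(13, 16) = 1; lcm(13, 16) = 13 * 16 / 1 = 208 / 1 = 208
Fold in T2=6: gcd(208, 6) = 2; lcm(208, 6) = 208 * 6 / 2 = 1248 / 2 = 624
Fold in T3=10: gcd(624, 10) = 2; lcm(624, 10) = 624 * 10 / 2 = 6240 / 2 = 3120
Full cycle length = 3120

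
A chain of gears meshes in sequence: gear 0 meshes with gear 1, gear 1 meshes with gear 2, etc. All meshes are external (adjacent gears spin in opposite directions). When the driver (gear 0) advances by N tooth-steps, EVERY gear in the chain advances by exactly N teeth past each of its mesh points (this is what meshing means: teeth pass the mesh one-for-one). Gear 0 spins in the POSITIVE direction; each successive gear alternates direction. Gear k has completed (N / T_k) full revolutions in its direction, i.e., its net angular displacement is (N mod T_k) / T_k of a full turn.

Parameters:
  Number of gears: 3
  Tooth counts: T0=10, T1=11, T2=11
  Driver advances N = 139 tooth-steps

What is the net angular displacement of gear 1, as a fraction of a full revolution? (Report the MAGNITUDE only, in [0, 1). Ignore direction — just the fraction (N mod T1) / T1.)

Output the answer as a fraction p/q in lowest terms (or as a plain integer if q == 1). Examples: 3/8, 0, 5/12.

Chain of 3 gears, tooth counts: [10, 11, 11]
  gear 0: T0=10, direction=positive, advance = 139 mod 10 = 9 teeth = 9/10 turn
  gear 1: T1=11, direction=negative, advance = 139 mod 11 = 7 teeth = 7/11 turn
  gear 2: T2=11, direction=positive, advance = 139 mod 11 = 7 teeth = 7/11 turn
Gear 1: 139 mod 11 = 7
Fraction = 7 / 11 = 7/11 (gcd(7,11)=1) = 7/11

Answer: 7/11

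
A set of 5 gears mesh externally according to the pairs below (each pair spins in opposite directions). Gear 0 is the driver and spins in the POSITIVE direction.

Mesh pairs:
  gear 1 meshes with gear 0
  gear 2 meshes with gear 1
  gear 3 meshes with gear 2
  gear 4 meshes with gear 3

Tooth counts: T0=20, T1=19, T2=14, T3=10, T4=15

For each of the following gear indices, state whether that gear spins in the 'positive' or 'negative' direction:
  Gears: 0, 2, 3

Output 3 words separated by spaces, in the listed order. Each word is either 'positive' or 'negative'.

Answer: positive positive negative

Derivation:
Gear 0 (driver): positive (depth 0)
  gear 1: meshes with gear 0 -> depth 1 -> negative (opposite of gear 0)
  gear 2: meshes with gear 1 -> depth 2 -> positive (opposite of gear 1)
  gear 3: meshes with gear 2 -> depth 3 -> negative (opposite of gear 2)
  gear 4: meshes with gear 3 -> depth 4 -> positive (opposite of gear 3)
Queried indices 0, 2, 3 -> positive, positive, negative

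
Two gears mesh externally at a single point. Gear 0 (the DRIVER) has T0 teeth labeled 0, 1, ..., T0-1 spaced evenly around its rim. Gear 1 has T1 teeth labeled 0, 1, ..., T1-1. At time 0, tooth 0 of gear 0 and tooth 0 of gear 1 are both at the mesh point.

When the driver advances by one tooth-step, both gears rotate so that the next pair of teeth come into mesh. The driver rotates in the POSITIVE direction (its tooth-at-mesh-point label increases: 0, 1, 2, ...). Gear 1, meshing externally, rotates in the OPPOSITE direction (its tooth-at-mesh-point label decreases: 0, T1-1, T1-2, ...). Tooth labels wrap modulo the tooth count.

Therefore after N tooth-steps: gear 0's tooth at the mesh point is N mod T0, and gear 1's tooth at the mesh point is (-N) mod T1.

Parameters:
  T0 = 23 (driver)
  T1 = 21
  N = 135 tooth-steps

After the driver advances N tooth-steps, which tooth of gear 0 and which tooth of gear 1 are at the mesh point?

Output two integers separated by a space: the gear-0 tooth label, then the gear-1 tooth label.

Answer: 20 12

Derivation:
Gear 0 (driver, T0=23): tooth at mesh = N mod T0
  135 = 5 * 23 + 20, so 135 mod 23 = 20
  gear 0 tooth = 20
Gear 1 (driven, T1=21): tooth at mesh = (-N) mod T1
  135 = 6 * 21 + 9, so 135 mod 21 = 9
  (-135) mod 21 = (-9) mod 21 = 21 - 9 = 12
Mesh after 135 steps: gear-0 tooth 20 meets gear-1 tooth 12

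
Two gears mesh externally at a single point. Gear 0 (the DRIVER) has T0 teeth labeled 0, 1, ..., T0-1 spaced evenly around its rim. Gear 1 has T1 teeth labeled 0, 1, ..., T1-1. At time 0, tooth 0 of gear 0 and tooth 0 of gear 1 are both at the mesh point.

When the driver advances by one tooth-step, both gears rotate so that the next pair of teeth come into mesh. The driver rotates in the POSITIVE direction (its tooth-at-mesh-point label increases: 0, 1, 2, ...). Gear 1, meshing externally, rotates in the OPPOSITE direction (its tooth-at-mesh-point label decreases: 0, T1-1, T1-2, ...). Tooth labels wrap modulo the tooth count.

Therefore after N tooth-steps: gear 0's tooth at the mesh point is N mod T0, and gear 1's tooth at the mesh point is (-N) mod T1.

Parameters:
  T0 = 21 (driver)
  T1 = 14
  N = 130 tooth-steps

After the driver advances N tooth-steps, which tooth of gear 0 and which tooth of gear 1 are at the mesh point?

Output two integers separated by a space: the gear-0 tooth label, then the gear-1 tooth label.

Answer: 4 10

Derivation:
Gear 0 (driver, T0=21): tooth at mesh = N mod T0
  130 = 6 * 21 + 4, so 130 mod 21 = 4
  gear 0 tooth = 4
Gear 1 (driven, T1=14): tooth at mesh = (-N) mod T1
  130 = 9 * 14 + 4, so 130 mod 14 = 4
  (-130) mod 14 = (-4) mod 14 = 14 - 4 = 10
Mesh after 130 steps: gear-0 tooth 4 meets gear-1 tooth 10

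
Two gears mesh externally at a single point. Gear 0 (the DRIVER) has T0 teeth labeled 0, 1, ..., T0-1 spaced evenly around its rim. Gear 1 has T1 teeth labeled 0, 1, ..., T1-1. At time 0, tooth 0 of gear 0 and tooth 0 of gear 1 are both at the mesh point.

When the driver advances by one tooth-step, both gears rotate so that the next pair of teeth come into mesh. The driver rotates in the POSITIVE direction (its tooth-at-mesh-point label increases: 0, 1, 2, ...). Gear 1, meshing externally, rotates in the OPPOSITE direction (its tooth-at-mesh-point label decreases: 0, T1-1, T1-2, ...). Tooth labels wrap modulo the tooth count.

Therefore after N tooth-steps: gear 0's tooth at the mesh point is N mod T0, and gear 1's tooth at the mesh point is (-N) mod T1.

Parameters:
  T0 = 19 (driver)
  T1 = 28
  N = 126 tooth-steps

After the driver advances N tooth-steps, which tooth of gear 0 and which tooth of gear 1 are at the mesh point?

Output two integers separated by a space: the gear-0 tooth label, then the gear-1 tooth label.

Answer: 12 14

Derivation:
Gear 0 (driver, T0=19): tooth at mesh = N mod T0
  126 = 6 * 19 + 12, so 126 mod 19 = 12
  gear 0 tooth = 12
Gear 1 (driven, T1=28): tooth at mesh = (-N) mod T1
  126 = 4 * 28 + 14, so 126 mod 28 = 14
  (-126) mod 28 = (-14) mod 28 = 28 - 14 = 14
Mesh after 126 steps: gear-0 tooth 12 meets gear-1 tooth 14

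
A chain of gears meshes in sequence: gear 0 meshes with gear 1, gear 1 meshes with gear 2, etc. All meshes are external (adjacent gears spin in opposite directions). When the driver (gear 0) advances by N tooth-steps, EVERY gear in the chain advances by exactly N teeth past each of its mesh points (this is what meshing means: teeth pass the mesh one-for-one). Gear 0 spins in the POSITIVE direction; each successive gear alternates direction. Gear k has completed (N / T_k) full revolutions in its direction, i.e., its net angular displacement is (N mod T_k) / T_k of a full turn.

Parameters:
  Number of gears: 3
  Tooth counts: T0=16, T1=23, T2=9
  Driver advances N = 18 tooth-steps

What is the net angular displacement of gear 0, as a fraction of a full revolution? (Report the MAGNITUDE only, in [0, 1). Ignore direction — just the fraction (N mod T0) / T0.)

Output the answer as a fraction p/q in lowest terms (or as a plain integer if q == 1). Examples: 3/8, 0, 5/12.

Chain of 3 gears, tooth counts: [16, 23, 9]
  gear 0: T0=16, direction=positive, advance = 18 mod 16 = 2 teeth = 2/16 turn
  gear 1: T1=23, direction=negative, advance = 18 mod 23 = 18 teeth = 18/23 turn
  gear 2: T2=9, direction=positive, advance = 18 mod 9 = 0 teeth = 0/9 turn
Gear 0: 18 mod 16 = 2
Fraction = 2 / 16 = 1/8 (gcd(2,16)=2) = 1/8

Answer: 1/8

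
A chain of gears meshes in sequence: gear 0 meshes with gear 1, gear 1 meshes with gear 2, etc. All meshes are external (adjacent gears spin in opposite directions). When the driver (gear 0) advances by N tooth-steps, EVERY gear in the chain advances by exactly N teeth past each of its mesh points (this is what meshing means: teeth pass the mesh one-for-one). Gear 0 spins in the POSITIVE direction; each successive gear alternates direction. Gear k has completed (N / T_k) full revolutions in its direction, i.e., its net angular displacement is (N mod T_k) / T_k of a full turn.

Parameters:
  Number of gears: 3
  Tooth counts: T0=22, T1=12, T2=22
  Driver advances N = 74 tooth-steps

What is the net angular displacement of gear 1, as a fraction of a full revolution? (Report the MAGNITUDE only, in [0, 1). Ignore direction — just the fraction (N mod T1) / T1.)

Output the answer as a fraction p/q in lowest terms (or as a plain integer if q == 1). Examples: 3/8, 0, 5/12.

Answer: 1/6

Derivation:
Chain of 3 gears, tooth counts: [22, 12, 22]
  gear 0: T0=22, direction=positive, advance = 74 mod 22 = 8 teeth = 8/22 turn
  gear 1: T1=12, direction=negative, advance = 74 mod 12 = 2 teeth = 2/12 turn
  gear 2: T2=22, direction=positive, advance = 74 mod 22 = 8 teeth = 8/22 turn
Gear 1: 74 mod 12 = 2
Fraction = 2 / 12 = 1/6 (gcd(2,12)=2) = 1/6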